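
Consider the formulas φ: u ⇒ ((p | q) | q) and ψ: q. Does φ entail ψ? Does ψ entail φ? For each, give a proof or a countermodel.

(⟸) Assume the antecedent. If p is true, u ⇒ ((p | q) | q) reduces to true regardless of the other variables. If p is false, the antecedent forces (p = F, q = T, u = F) or (p = F, q = T, u = T), and u ⇒ ((p | q) | q) holds there. Either way u ⇒ ((p | q) | q) holds.

(⟹) This fails. Under p = F, q = F, u = F, the left side is true but the right side is false.

Not equivalent: only (⇐) holds.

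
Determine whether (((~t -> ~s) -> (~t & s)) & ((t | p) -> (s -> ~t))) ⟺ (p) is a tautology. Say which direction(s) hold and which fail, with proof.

[⇒] This fails. Under p = F, t = F, s = T, the left side is true but the right side is false.

[⇐] This fails. Under p = T, t = F, s = F, the left side is false but the right side is true.

Both directions fail.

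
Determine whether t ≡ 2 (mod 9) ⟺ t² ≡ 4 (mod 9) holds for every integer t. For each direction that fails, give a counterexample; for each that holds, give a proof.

(⟹) Suppose t ≡ 2 (mod 9). Write t = 9j + 2. Then (9j + 2)² = 81j² + 36j + 4 = 9(9j² + 4j) + 4, so t² ≡ 4 (mod 9).

(⟸) This fails: take t = 7. Then 7² = 49 ≡ 4 (mod 9), yet 7 ≡ 7 (mod 9), not 2.

The forward direction holds; the converse fails.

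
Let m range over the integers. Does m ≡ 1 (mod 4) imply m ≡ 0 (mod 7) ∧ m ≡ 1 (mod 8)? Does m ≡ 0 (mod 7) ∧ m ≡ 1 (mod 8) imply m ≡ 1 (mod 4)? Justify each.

(⟹) This fails: m = 1 gives 1 ≡ 1 (mod 4) but 1 ≡ 1 (mod 7), so the conjunction on the right does not hold.

(⟸) Conversely, if m ≡ 0 (mod 7) and m ≡ 1 (mod 8), then by the Chinese remainder theorem m ≡ 49 (mod 56). Since 49 ≡ 1 (mod 4) and 4 ∣ 56, we get m ≡ 1 (mod 4).

Not equivalent: only (⇐) holds.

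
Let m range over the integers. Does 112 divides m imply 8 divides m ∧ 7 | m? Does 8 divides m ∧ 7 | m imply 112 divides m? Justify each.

Only the forward direction holds.

(⟹) If 112 ∣ m, write m = 112q. Since 112 = 14·8, m = 8·(14q), so 8 ∣ m; and since 112 = 16·7, m = 7·(16q), so 7 ∣ m.

(⟸) This fails: take m = 56. Both 8 ∣ 56 and 7 ∣ 56, yet 56 is not a multiple of 112 (since 56 = 0·112 + 56), so 112 ∤ 56.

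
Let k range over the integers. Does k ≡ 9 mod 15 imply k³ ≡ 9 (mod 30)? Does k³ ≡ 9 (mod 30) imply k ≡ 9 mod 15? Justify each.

Forward direction. This fails: take k = 24. Then 24 ≡ 9 (mod 15), but 24³ = 13824 ≡ 24 (mod 30), not 9.

Converse. The residues r modulo 30 with r³ ≡ 9 (mod 30) are exactly {9}, and each is ≡ 9 (mod 15).

(⇒) fails; (⇐) holds.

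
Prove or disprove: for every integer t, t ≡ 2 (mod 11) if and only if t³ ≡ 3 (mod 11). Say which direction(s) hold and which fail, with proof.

Neither implication holds.

(⇒) This fails: take t = 2. Then 2 ≡ 2 (mod 11), but 2³ = 8 ≡ 8 (mod 11), not 3.

(⇐) This fails: take t = 9. Then 9³ = 729 ≡ 3 (mod 11), yet 9 ≡ 9 (mod 11), not 2.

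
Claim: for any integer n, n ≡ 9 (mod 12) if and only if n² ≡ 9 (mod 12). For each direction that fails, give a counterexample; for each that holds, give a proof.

(→) Suppose n ≡ 9 (mod 12). Write n = 12j + 9. Then (12j + 9)² = 144j² + 216j + 81 = 12(12j² + 18j + 6) + 9, so n² ≡ 9 (mod 12).

(←) This fails: take n = 3. Then 3² = 9 ≡ 9 (mod 12), yet 3 ≡ 3 (mod 12), not 9.

Only the forward implication holds.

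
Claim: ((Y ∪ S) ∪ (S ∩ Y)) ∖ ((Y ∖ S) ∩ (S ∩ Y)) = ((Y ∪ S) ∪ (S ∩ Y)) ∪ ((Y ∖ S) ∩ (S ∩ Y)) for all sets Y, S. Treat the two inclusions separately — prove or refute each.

(⟹) Let x ∈ ((Y ∪ S) ∪ (S ∩ Y)) ∖ ((Y ∖ S) ∩ (S ∩ Y)). Then either x ∈ Y and x ∉ S; or x ∈ S and x ∉ Y; or x ∈ Y ∩ S. In each case x ∈ ((Y ∪ S) ∪ (S ∩ Y)) ∪ ((Y ∖ S) ∩ (S ∩ Y)), so ((Y ∪ S) ∪ (S ∩ Y)) ∖ ((Y ∖ S) ∩ (S ∩ Y)) ⊆ ((Y ∪ S) ∪ (S ∩ Y)) ∪ ((Y ∖ S) ∩ (S ∩ Y)).

(⟸) Let x ∈ ((Y ∪ S) ∪ (S ∩ Y)) ∪ ((Y ∖ S) ∩ (S ∩ Y)). Then either x ∈ Y and x ∉ S; or x ∈ S and x ∉ Y; or x ∈ Y ∩ S. In each case x ∈ ((Y ∪ S) ∪ (S ∩ Y)) ∖ ((Y ∖ S) ∩ (S ∩ Y)), so ((Y ∪ S) ∪ (S ∩ Y)) ∪ ((Y ∖ S) ∩ (S ∩ Y)) ⊆ ((Y ∪ S) ∪ (S ∩ Y)) ∖ ((Y ∖ S) ∩ (S ∩ Y)).

The two sets are equal.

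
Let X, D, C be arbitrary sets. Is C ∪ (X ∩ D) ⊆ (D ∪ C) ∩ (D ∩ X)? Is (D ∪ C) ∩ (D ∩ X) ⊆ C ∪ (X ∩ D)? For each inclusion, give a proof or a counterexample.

The sets are not equal: only the reverse inclusion holds.

(⊆) This inclusion fails. Take X = ∅, D = ∅, C = {1}; then 1 ∈ C ∪ (X ∩ D) but 1 ∉ (D ∪ C) ∩ (D ∩ X).

(⊇) Let x ∈ (D ∪ C) ∩ (D ∩ X). Then either x ∈ X ∩ D and x ∉ C; or x ∈ X ∩ D ∩ C. In each case x ∈ C ∪ (X ∩ D), so (D ∪ C) ∩ (D ∩ X) ⊆ C ∪ (X ∩ D).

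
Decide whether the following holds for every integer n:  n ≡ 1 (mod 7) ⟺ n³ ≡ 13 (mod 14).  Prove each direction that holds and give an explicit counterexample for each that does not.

(⇒) This fails: take n = 1. Then 1 ≡ 1 (mod 7), but 1³ = 1 ≡ 1 (mod 14), not 13.

(⇐) This fails: take n = 3. Then 3³ = 27 ≡ 13 (mod 14), yet 3 ≡ 3 (mod 7), not 1.

(⇒) fails and (⇐) fails.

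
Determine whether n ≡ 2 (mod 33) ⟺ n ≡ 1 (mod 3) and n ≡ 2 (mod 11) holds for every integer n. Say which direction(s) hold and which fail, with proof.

Neither implication holds.

Forward direction. This fails: n = 2 gives 2 ≡ 2 (mod 33) but 2 ≡ 2 (mod 3), so the conjunction on the right does not hold.

Converse. This fails: n = 13 satisfies both congruences on the right (13 ≡ 1 mod 3 and 13 ≡ 2 mod 11) yet 13 ≡ 13 (mod 33), not 2.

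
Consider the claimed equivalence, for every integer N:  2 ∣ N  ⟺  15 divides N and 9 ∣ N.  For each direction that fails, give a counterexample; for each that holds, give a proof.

Forward direction. This fails: take N = 2. Certainly 2 ∣ 2, but 15 ∤ 2.

Converse. This fails: take N = 45. Both 15 ∣ 45 and 9 ∣ 45, yet 45 is not a multiple of 2 (since 45 = 22·2 + 1), so 2 ∤ 45.

Both directions fail.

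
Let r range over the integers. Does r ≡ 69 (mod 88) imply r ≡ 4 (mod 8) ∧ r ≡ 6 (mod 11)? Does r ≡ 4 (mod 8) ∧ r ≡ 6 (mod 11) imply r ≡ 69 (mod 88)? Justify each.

[⇒] This fails: r = 69 gives 69 ≡ 69 (mod 88) but 69 ≡ 5 (mod 8), so the conjunction on the right does not hold.

[⇐] This fails: r = 28 satisfies both congruences on the right (28 ≡ 4 mod 8 and 28 ≡ 6 mod 11) yet 28 ≡ 28 (mod 88), not 69.

Neither direction holds.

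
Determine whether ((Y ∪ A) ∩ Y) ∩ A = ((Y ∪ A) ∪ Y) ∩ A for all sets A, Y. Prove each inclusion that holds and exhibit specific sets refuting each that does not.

Only the forward inclusion holds.

(⊇) This inclusion fails. Take A = {1}, Y = ∅; then 1 ∈ ((Y ∪ A) ∪ Y) ∩ A but 1 ∉ ((Y ∪ A) ∩ Y) ∩ A.

(⊆) Let x ∈ ((Y ∪ A) ∩ Y) ∩ A. Then x ∈ A ∩ Y, from which x ∈ ((Y ∪ A) ∪ Y) ∩ A.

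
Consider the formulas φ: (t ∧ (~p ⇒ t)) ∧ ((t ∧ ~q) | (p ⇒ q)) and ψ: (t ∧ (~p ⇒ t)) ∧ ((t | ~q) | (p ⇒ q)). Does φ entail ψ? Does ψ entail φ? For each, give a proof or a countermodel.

The biconditional holds.

(⟸) Assume the antecedent. If t is true, the consequent reduces to true regardless of the other variables. If t is false, the antecedent cannot hold. Either way the consequent holds.

(⟹) Assume the antecedent. If t is true, the consequent reduces to true regardless of the other variables. If t is false, the antecedent cannot hold. Either way the consequent holds.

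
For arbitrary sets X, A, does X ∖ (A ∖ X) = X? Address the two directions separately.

(⟹) Let x ∈ X ∖ (A ∖ X). Then either x ∈ X and x ∉ A; or x ∈ X ∩ A. In each case x ∈ X, so X ∖ (A ∖ X) ⊆ X.

(⟸) Let x ∈ X. Then either x ∈ X and x ∉ A; or x ∈ X ∩ A. In each case x ∈ X ∖ (A ∖ X), so X ⊆ X ∖ (A ∖ X).

Both inclusions hold; the sets are equal.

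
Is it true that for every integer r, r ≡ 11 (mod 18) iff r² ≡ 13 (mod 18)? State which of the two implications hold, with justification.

Forward direction. Suppose r ≡ 11 (mod 18). Write r = 18j + 11. Then (18j + 11)² = 324j² + 396j + 121 = 18(18j² + 22j + 6) + 13, so r² ≡ 13 (mod 18).

Converse. This fails: take r = 7. Then 7² = 49 ≡ 13 (mod 18), yet 7 ≡ 7 (mod 18), not 11.

Only the forward direction holds.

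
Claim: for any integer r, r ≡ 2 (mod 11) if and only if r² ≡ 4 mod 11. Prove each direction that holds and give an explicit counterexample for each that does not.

Forward direction. Suppose r ≡ 2 (mod 11). Write r = 11j + 2. Then (11j + 2)² = 121j² + 44j + 4 = 11(11j² + 4j) + 4, so r² ≡ 4 (mod 11).

Converse. This fails: take r = 9. Then 9² = 81 ≡ 4 (mod 11), yet 9 ≡ 9 (mod 11), not 2.

Only the forward implication holds.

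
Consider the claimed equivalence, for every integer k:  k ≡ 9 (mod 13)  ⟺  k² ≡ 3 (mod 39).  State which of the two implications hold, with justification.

(⇒) fails and (⇐) fails.

Forward direction. This fails: take k = 22. Then 22 ≡ 9 (mod 13), but 22² = 484 ≡ 16 (mod 39), not 3.

Converse. This fails: take k = 30. Then 30² = 900 ≡ 3 (mod 39), yet 30 ≡ 4 (mod 13), not 9.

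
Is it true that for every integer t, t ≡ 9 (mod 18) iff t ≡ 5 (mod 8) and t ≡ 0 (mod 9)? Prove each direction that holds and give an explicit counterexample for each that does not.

The forward direction fails; the converse holds.

(→) This fails: t = 9 gives 9 ≡ 9 (mod 18) but 9 ≡ 1 (mod 8), so the conjunction on the right does not hold.

(←) Conversely, if t ≡ 5 (mod 8) and t ≡ 0 (mod 9), then by the Chinese remainder theorem t ≡ 45 (mod 72). Since 45 ≡ 9 (mod 18) and 18 ∣ 72, we get t ≡ 9 (mod 18).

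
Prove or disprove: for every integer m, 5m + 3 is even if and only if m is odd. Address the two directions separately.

Forward direction. Suppose 5m + 3 is even. Since 5 is odd, 5m and m have the same parity, so 5m + 3 ≡ m + 3 (mod 2). As 3 is odd, 5m + 3 is even exactly when m is odd. Thus m is odd.

Converse. Suppose m is odd; write m = 2j + 1. Then 5m + 3 = 5·(2j + 1) + 3 = 2·5j + 8, which is even.

The biconditional holds.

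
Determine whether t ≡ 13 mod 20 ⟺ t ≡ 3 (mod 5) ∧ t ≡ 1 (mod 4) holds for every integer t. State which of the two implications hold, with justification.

Equivalent; both directions hold.

(←) If t ≡ 3 (mod 5) and t ≡ 1 (mod 4), then by the Chinese remainder theorem t ≡ 13 (mod 20). This is exactly t ≡ 13 (mod 20).

(→) Suppose t ≡ 13 (mod 20); write t = 20j + 13. Since 5 ∣ 20, reducing mod 5 gives t ≡ 13 ≡ 3 (mod 5); since 4 ∣ 20, reducing mod 4 gives t ≡ 13 ≡ 1 (mod 4).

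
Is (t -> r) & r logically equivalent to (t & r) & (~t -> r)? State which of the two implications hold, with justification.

Not equivalent: only (⇐) holds.

(⟹) This fails. Under r = T, t = F, the left side is true but the right side is false.

(⟸) Assume the antecedent. If r is true, (t -> r) & r reduces to true regardless of the other variables. If r is false, the antecedent cannot hold. Either way (t -> r) & r holds.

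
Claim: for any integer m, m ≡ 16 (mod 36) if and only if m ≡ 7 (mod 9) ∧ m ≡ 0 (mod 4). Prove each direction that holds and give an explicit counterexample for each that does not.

(⇒) Suppose m ≡ 16 (mod 36); write m = 36j + 16. Since 9 ∣ 36, reducing mod 9 gives m ≡ 16 ≡ 7 (mod 9); since 4 ∣ 36, reducing mod 4 gives m ≡ 16 ≡ 0 (mod 4).

(⇐) Conversely, if m ≡ 7 (mod 9) and m ≡ 0 (mod 4), then by the Chinese remainder theorem m ≡ 16 (mod 36). This is exactly m ≡ 16 (mod 36).

Equivalent; both directions hold.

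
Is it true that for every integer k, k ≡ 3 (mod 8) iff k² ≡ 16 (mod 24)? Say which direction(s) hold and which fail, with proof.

Forward direction. This fails: take k = 3. Then 3 ≡ 3 (mod 8), but 3² = 9 ≡ 9 (mod 24), not 16.

Converse. This fails: take k = 4. Then 4² = 16 ≡ 16 (mod 24), yet 4 ≡ 4 (mod 8), not 3.

Neither direction holds.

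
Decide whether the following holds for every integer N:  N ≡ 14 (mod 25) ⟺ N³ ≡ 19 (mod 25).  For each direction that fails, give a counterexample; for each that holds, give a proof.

The biconditional holds.

(→) Suppose N ≡ 14 (mod 25). Write N = 25j + 14. Then (25j + 14)³ = 15625j³ + 26250j² + 14700j + 2744 = 25(625j³ + 1050j² + 588j + 109) + 19, so N³ ≡ 19 (mod 25).

(←) Conversely, suppose N³ ≡ 19 (mod 25). The only residue r in {0, …, 24} with r³ ≡ 19 (mod 25) is r = 14, so N ≡ 14 (mod 25).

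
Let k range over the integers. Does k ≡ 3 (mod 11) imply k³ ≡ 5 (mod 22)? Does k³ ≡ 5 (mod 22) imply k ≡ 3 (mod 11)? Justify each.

(→) This fails: take k = 14. Then 14 ≡ 3 (mod 11), but 14³ = 2744 ≡ 16 (mod 22), not 5.

(←) Conversely, the residues r modulo 22 with r³ ≡ 5 (mod 22) are exactly {3}, and each is ≡ 3 (mod 11).

(⇒) fails; (⇐) holds.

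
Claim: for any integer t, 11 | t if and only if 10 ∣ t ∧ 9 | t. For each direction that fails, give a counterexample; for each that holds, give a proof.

(⟹) This fails: take t = 11. Certainly 11 ∣ 11, but 10 ∤ 11.

(⟸) This fails: take t = 90. Both 10 ∣ 90 and 9 ∣ 90, yet 90 is not a multiple of 11 (since 90 = 8·11 + 2), so 11 ∤ 90.

Neither direction holds.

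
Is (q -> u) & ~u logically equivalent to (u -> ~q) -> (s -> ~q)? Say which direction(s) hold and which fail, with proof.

Only the forward direction holds.

(⇐) This fails. Under q = T, u = F, s = F, the left side is false but the right side is true.

(⇒) Assume the antecedent. If q is true, the antecedent cannot hold. If q is false, (u -> ~q) -> (s -> ~q) reduces to true regardless of the other variables. Either way (u -> ~q) -> (s -> ~q) holds.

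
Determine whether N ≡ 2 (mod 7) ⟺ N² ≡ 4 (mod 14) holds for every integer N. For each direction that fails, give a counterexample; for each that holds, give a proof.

(⇒) This fails: take N = 9. Then 9 ≡ 2 (mod 7), but 9² = 81 ≡ 11 (mod 14), not 4.

(⇐) This fails: take N = 12. Then 12² = 144 ≡ 4 (mod 14), yet 12 ≡ 5 (mod 7), not 2.

Neither implication holds.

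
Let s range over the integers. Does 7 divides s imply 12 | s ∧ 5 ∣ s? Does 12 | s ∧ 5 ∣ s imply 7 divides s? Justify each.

(⟹) This fails: take s = 7. Certainly 7 ∣ 7, but 12 ∤ 7.

(⟸) This fails: take s = 60. Both 12 ∣ 60 and 5 ∣ 60, yet 60 is not a multiple of 7 (since 60 = 8·7 + 4), so 7 ∤ 60.

Neither implication holds.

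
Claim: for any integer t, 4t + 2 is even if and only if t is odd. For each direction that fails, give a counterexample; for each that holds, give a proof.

The forward direction fails; the converse holds.

Converse. Suppose t is odd. Since 4 is even, 4t is even for every t, so 4t + 2 has the same parity as 2, which is even. Hence 4t + 2 is even.

Forward direction. This fails: take t = 4. Then 4t + 2 = 18, which is even, yet t = 4 is even, not odd.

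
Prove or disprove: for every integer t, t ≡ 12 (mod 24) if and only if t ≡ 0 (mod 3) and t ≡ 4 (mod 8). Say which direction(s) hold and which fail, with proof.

(←) If t ≡ 0 (mod 3) and t ≡ 4 (mod 8), then by the Chinese remainder theorem t ≡ 12 (mod 24). This is exactly t ≡ 12 (mod 24).

(→) Suppose t ≡ 12 (mod 24); write t = 24j + 12. Since 3 ∣ 24, reducing mod 3 gives t ≡ 12 ≡ 0 (mod 3); since 8 ∣ 24, reducing mod 8 gives t ≡ 12 ≡ 4 (mod 8).

Both implications hold.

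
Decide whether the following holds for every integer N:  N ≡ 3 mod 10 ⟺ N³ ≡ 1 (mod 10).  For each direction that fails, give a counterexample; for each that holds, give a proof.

(⇒) fails and (⇐) fails.

(⇒) This fails: take N = 3. Then 3 ≡ 3 (mod 10), but 3³ = 27 ≡ 7 (mod 10), not 1.

(⇐) This fails: take N = 1. Then 1³ = 1 ≡ 1 (mod 10), yet 1 ≡ 1 (mod 10), not 3.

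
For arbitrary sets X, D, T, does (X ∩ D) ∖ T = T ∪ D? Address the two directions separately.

Forward inclusion. Let x ∈ (X ∩ D) ∖ T. Then x ∈ X ∩ D and x ∉ T, from which x ∈ T ∪ D.

Reverse inclusion. This inclusion fails. Take X = ∅, D = {1}, T = ∅; then 1 ∈ T ∪ D but 1 ∉ (X ∩ D) ∖ T.

Only the forward inclusion holds.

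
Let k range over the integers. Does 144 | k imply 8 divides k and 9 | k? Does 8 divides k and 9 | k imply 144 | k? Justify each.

[⇒] If 144 ∣ k, write k = 144q. Since 144 = 18·8, k = 8·(18q), so 8 ∣ k; and since 144 = 16·9, k = 9·(16q), so 9 ∣ k.

[⇐] This fails: take k = 72. Both 8 ∣ 72 and 9 ∣ 72, yet 72 is not a multiple of 144 (since 72 = 0·144 + 72), so 144 ∤ 72.

Only the forward direction holds.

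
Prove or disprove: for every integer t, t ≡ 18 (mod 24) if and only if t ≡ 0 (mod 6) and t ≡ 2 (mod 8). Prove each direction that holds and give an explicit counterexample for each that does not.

Forward direction. Suppose t ≡ 18 (mod 24); write t = 24j + 18. Since 6 ∣ 24, reducing mod 6 gives t ≡ 18 ≡ 0 (mod 6); since 8 ∣ 24, reducing mod 8 gives t ≡ 18 ≡ 2 (mod 8).

Converse. If t ≡ 0 (mod 6) and t ≡ 2 (mod 8), then by the Chinese remainder theorem t ≡ 18 (mod 24). This is exactly t ≡ 18 (mod 24).

Both directions hold.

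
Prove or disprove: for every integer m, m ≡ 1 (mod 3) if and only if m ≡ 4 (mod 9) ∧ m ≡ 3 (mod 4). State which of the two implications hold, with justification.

(→) This fails: m = 1 gives 1 ≡ 1 (mod 3) but 1 ≡ 1 (mod 9), so the conjunction on the right does not hold.

(←) Conversely, if m ≡ 4 (mod 9) and m ≡ 3 (mod 4), then by the Chinese remainder theorem m ≡ 31 (mod 36). Since 31 ≡ 1 (mod 3) and 3 ∣ 36, we get m ≡ 1 (mod 3).

Only the converse holds.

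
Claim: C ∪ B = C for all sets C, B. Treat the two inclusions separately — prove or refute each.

(⟸) Let x ∈ C. Then either x ∈ C and x ∉ B; or x ∈ C ∩ B. In each case x ∈ C ∪ B, so C ⊆ C ∪ B.

(⟹) This inclusion fails. Take C = ∅, B = {1}; then 1 ∈ C ∪ B but 1 ∉ C.

(⊆) fails; (⊇) holds.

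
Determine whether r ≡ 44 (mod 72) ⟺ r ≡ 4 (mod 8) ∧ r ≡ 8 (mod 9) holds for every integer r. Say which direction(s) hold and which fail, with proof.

Both directions hold; the statement is true.

Converse. If r ≡ 4 (mod 8) and r ≡ 8 (mod 9), then by the Chinese remainder theorem r ≡ 44 (mod 72). This is exactly r ≡ 44 (mod 72).

Forward direction. Suppose r ≡ 44 (mod 72); write r = 72j + 44. Since 8 ∣ 72, reducing mod 8 gives r ≡ 44 ≡ 4 (mod 8); since 9 ∣ 72, reducing mod 9 gives r ≡ 44 ≡ 8 (mod 9).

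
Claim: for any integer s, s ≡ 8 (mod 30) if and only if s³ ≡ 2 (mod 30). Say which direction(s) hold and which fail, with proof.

The biconditional holds.

[⇒] Suppose s ≡ 8 (mod 30). Write s = 30j + 8. Then (30j + 8)³ = 27000j³ + 21600j² + 5760j + 512 = 30(900j³ + 720j² + 192j + 17) + 2, so s³ ≡ 2 (mod 30).

[⇐] Conversely, suppose s³ ≡ 2 (mod 30). The only residue r in {0, …, 29} with r³ ≡ 2 (mod 30) is r = 8, so s ≡ 8 (mod 30).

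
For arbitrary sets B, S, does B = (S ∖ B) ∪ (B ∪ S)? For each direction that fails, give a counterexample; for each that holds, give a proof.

(⊆) holds; (⊇) fails.

(⊇) This inclusion fails. Take B = ∅, S = {1}; then 1 ∈ (S ∖ B) ∪ (B ∪ S) but 1 ∉ B.

(⊆) Let x ∈ B. Then either x ∈ B and x ∉ S; or x ∈ B ∩ S. In each case x ∈ (S ∖ B) ∪ (B ∪ S), so B ⊆ (S ∖ B) ∪ (B ∪ S).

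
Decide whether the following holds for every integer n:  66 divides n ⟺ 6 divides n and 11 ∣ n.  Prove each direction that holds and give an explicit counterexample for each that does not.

Converse. Suppose 6 ∣ n and 11 ∣ n. Any common multiple of 6 and 11 is a multiple of their lcm; here gcd(6, 11) = 1, so lcm(6, 11) = 6·11 = 66, so 66 ∣ n.

Forward direction. If 66 ∣ n, write n = 66q. Since 66 = 11·6, n = 6·(11q), so 6 ∣ n; and since 66 = 6·11, n = 11·(6q), so 11 ∣ n.

Equivalent; both directions hold.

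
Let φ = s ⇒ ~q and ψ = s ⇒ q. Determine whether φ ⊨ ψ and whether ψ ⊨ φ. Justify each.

(⟹) This fails. Under s = T, q = F, the left side is true but the right side is false.

(⟸) This fails. Under s = T, q = T, the left side is false but the right side is true.

Neither implication holds.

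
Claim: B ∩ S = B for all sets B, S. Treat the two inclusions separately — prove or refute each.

(⟹) Let x ∈ B ∩ S. Then x ∈ B ∩ S, from which x ∈ B.

(⟸) This inclusion fails. Take B = {1}, S = ∅; then 1 ∈ B but 1 ∉ B ∩ S.

The sets are not equal: only the forward inclusion holds.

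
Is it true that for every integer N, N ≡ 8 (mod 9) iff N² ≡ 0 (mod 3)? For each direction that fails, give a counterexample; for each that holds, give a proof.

Neither implication holds.

[⇒] This fails: take N = 8. Then 8 ≡ 8 (mod 9), but 8² = 64 ≡ 1 (mod 3), not 0.

[⇐] This fails: take N = 0. Then 0² = 0 ≡ 0 (mod 3), yet 0 ≡ 0 (mod 9), not 8.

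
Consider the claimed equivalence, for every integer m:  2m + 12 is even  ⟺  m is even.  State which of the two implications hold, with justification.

[⇒] This fails: take m = 3. Then 2m + 12 = 18, which is even, yet m = 3 is odd, not even.

[⇐] Suppose m is even. Since 2 is even, 2m is even for every m, so 2m + 12 has the same parity as 12, which is even. Hence 2m + 12 is even.

The forward direction fails; the converse holds.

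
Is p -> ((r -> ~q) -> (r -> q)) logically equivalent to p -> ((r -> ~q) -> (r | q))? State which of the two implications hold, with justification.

Both directions fail.

[⇒] This fails. Under r = F, p = T, q = F, the left side is true but the right side is false.

[⇐] This fails. Under r = T, p = T, q = F, the left side is false but the right side is true.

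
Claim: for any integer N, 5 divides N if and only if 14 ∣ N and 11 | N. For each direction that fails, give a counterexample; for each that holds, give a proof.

Forward direction. This fails: take N = 5. Certainly 5 ∣ 5, but 14 ∤ 5.

Converse. This fails: take N = 154. Both 14 ∣ 154 and 11 ∣ 154, yet 154 is not a multiple of 5 (since 154 = 30·5 + 4), so 5 ∤ 154.

Neither direction holds.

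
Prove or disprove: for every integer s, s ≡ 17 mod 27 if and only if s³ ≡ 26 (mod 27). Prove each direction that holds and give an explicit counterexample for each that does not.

(⟸) This fails: take s = 8. Then 8³ = 512 ≡ 26 (mod 27), yet 8 ≡ 8 (mod 27), not 17.

(⟹) Suppose s ≡ 17 mod 27. Write s = 27j + 17. Then (27j + 17)³ = 19683j³ + 37179j² + 23409j + 4913 = 27(729j³ + 1377j² + 867j + 181) + 26, so s³ ≡ 26 (mod 27).

Only the forward implication holds.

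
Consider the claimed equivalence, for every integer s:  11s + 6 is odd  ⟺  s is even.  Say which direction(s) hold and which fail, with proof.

Neither implication holds.

(→) This fails: s = 1 gives 11s + 6 = 17, which is odd, but 1 is odd, not even.

(←) This also fails: s = 0 is even, but 11s + 6 = 6 is even, not odd.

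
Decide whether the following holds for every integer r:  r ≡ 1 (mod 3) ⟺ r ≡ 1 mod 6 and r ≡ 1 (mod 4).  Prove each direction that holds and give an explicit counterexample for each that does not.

(⇒) This fails: r = 10 gives 10 ≡ 1 (mod 3) but 10 ≡ 4 (mod 6), so the conjunction on the right does not hold.

(⇐) Conversely, if r ≡ 1 (mod 6) and r ≡ 1 (mod 4), then by the Chinese remainder theorem r ≡ 1 (mod 12). Since 1 ≡ 1 (mod 3) and 3 ∣ 12, we get r ≡ 1 (mod 3).

The forward direction fails; the converse holds.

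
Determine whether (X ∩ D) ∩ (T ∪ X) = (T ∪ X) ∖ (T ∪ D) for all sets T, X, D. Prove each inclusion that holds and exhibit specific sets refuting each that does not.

Forward inclusion. This inclusion fails. Take T = ∅, X = {1}, D = {1}; then 1 ∈ (X ∩ D) ∩ (T ∪ X) but 1 ∉ (T ∪ X) ∖ (T ∪ D).

Reverse inclusion. This inclusion fails. Take T = ∅, X = {1}, D = ∅; then 1 ∈ (T ∪ X) ∖ (T ∪ D) but 1 ∉ (X ∩ D) ∩ (T ∪ X).

Both inclusions fail.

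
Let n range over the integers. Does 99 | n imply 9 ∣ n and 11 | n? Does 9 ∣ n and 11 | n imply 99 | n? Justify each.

Converse. Suppose 9 ∣ n and 11 ∣ n. Any common multiple of 9 and 11 is a multiple of their lcm; here gcd(9, 11) = 1, so lcm(9, 11) = 9·11 = 99, so 99 ∣ n.

Forward direction. If 99 ∣ n, write n = 99q. Since 99 = 11·9, n = 9·(11q), so 9 ∣ n; and since 99 = 9·11, n = 11·(9q), so 11 ∣ n.

Both directions hold.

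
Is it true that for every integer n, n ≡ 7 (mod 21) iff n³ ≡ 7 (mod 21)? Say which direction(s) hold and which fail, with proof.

(⟹) Suppose n ≡ 7 (mod 21). Write n = 21j + 7. Then (21j + 7)³ = 9261j³ + 9261j² + 3087j + 343 = 21(441j³ + 441j² + 147j + 16) + 7, so n³ ≡ 7 (mod 21).

(⟸) Conversely, suppose n³ ≡ 7 (mod 21). The only residue r in {0, …, 20} with r³ ≡ 7 (mod 21) is r = 7, so n ≡ 7 (mod 21).

Equivalent; both directions hold.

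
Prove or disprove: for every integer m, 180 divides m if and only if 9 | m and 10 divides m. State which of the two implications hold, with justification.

(⟹) If 180 ∣ m, write m = 180q. Since 180 = 20·9, m = 9·(20q), so 9 ∣ m; and since 180 = 18·10, m = 10·(18q), so 10 ∣ m.

(⟸) This fails: take m = 90. Both 9 ∣ 90 and 10 ∣ 90, yet 90 is not a multiple of 180 (since 90 = 0·180 + 90), so 180 ∤ 90.

Only the forward implication holds.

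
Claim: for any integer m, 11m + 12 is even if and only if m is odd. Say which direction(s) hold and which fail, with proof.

(→) This fails: m = 4 gives 11m + 12 = 56, which is even, but 4 is even, not odd.

(←) This also fails: m = 1 is odd, but 11m + 12 = 23 is odd, not even.

Both directions fail.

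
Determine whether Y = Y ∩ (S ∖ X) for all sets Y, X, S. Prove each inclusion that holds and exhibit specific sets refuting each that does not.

Only the reverse inclusion holds.

(⟹) This inclusion fails. Take Y = {1}, X = ∅, S = ∅; then 1 ∈ Y but 1 ∉ Y ∩ (S ∖ X).

(⟸) Let x ∈ Y ∩ (S ∖ X). Then x ∈ Y ∩ S and x ∉ X, from which x ∈ Y.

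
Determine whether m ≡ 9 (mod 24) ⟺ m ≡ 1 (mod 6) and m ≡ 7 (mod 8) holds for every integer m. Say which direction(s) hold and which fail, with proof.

[⇒] This fails: m = 9 gives 9 ≡ 9 (mod 24) but 9 ≡ 3 (mod 6), so the conjunction on the right does not hold.

[⇐] This fails: m = 7 satisfies both congruences on the right (7 ≡ 1 mod 6 and 7 ≡ 7 mod 8) yet 7 ≡ 7 (mod 24), not 9.

Both directions fail.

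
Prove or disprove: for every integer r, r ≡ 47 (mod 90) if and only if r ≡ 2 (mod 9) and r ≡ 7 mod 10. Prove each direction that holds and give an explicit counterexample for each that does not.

The biconditional holds.

(⟹) Suppose r ≡ 47 (mod 90); write r = 90j + 47. Since 9 ∣ 90, reducing mod 9 gives r ≡ 47 ≡ 2 (mod 9); since 10 ∣ 90, reducing mod 10 gives r ≡ 47 ≡ 7 (mod 10).

(⟸) Conversely, if r ≡ 2 (mod 9) and r ≡ 7 (mod 10), then by the Chinese remainder theorem r ≡ 47 (mod 90). This is exactly r ≡ 47 (mod 90).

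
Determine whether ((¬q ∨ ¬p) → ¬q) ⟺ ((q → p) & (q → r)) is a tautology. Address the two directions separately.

(⟹) This fails. Under q = T, r = F, p = T, the left side is true but the right side is false.

(⟸) Assume the antecedent. If q is true, the antecedent forces (q = T, r = T, p = T), and (¬q ∨ ¬p) → ¬q holds there. If q is false, (¬q ∨ ¬p) → ¬q reduces to true regardless of the other variables. Either way (¬q ∨ ¬p) → ¬q holds.

Not equivalent: only (⇐) holds.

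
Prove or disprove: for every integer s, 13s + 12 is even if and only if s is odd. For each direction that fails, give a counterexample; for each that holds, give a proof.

Both directions fail.

(→) This fails: s = 4 gives 13s + 12 = 64, which is even, but 4 is even, not odd.

(←) This also fails: s = 3 is odd, but 13s + 12 = 51 is odd, not even.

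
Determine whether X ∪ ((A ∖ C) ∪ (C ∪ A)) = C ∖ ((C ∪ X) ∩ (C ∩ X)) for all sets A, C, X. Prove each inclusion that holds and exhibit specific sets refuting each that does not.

Only the reverse inclusion holds.

(⟹) This inclusion fails. Take A = {1}, C = ∅, X = ∅; then 1 ∈ X ∪ ((A ∖ C) ∪ (C ∪ A)) but 1 ∉ C ∖ ((C ∪ X) ∩ (C ∩ X)).

(⟸) Let x ∈ C ∖ ((C ∪ X) ∩ (C ∩ X)). Then either x ∈ C and x ∉ A, X; or x ∈ A ∩ C and x ∉ X. In each case x ∈ X ∪ ((A ∖ C) ∪ (C ∪ A)), so C ∖ ((C ∪ X) ∩ (C ∩ X)) ⊆ X ∪ ((A ∖ C) ∪ (C ∪ A)).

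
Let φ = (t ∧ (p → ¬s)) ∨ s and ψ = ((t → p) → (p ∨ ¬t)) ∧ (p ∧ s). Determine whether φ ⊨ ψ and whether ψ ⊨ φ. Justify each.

Only the reverse direction holds.

[⇒] This fails. Under p = F, s = T, t = F, the left side is true but the right side is false.

[⇐] Assume the antecedent. If p is true, the antecedent forces (p = T, s = T, t = F) or (p = T, s = T, t = T), and (t ∧ (p → ¬s)) ∨ s holds there. If p is false, the antecedent cannot hold. Either way (t ∧ (p → ¬s)) ∨ s holds.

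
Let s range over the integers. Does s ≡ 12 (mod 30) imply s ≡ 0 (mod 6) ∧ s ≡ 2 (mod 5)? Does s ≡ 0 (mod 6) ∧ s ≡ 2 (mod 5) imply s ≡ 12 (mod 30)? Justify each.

The biconditional holds.

Forward direction. Suppose s ≡ 12 (mod 30); write s = 30j + 12. Since 6 ∣ 30, reducing mod 6 gives s ≡ 12 ≡ 0 (mod 6); since 5 ∣ 30, reducing mod 5 gives s ≡ 12 ≡ 2 (mod 5).

Converse. If s ≡ 0 (mod 6) and s ≡ 2 (mod 5), then by the Chinese remainder theorem s ≡ 12 (mod 30). This is exactly s ≡ 12 (mod 30).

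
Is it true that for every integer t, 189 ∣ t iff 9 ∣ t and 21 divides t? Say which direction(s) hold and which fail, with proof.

(⇒) holds; (⇐) fails.

[⇒] If 189 ∣ t, write t = 189q. Since 189 = 21·9, t = 9·(21q), so 9 ∣ t; and since 189 = 9·21, t = 21·(9q), so 21 ∣ t.

[⇐] This fails: take t = 63. Both 9 ∣ 63 and 21 ∣ 63, yet 63 is not a multiple of 189 (since 63 = 0·189 + 63), so 189 ∤ 63.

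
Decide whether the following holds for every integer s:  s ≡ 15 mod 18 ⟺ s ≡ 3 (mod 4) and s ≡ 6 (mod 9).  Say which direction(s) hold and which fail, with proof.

(⇒) This fails: s = 33 gives 33 ≡ 15 (mod 18) but 33 ≡ 1 (mod 4), so the conjunction on the right does not hold.

(⇐) Conversely, if s ≡ 3 (mod 4) and s ≡ 6 (mod 9), then by the Chinese remainder theorem s ≡ 15 (mod 36). Since 15 ≡ 15 (mod 18) and 18 ∣ 36, we get s ≡ 15 (mod 18).

Only the reverse direction holds.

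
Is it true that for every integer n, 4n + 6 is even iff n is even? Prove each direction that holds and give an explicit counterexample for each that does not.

(⇐) Suppose n is even. Since 4 is even, 4n is even for every n, so 4n + 6 has the same parity as 6, which is even. Hence 4n + 6 is even.

(⇒) This fails: take n = 3. Then 4n + 6 = 18, which is even, yet n = 3 is odd, not even.

Not equivalent: only (⇐) holds.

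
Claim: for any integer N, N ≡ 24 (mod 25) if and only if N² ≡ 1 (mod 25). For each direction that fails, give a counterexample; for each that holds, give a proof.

(⇒) Suppose N ≡ 24 (mod 25). Write N = 25j + 24. Then (25j + 24)² = 625j² + 1200j + 576 = 25(25j² + 48j + 23) + 1, so N² ≡ 1 (mod 25).

(⇐) This fails: take N = 1. Then 1² = 1 ≡ 1 (mod 25), yet 1 ≡ 1 (mod 25), not 24.

Only the forward direction holds.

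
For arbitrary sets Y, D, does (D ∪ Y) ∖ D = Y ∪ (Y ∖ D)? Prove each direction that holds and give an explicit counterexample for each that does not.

(⊆) Let x ∈ (D ∪ Y) ∖ D. Then x ∈ Y and x ∉ D, from which x ∈ Y ∪ (Y ∖ D).

(⊇) This inclusion fails. Take Y = {1}, D = {1}; then 1 ∈ Y ∪ (Y ∖ D) but 1 ∉ (D ∪ Y) ∖ D.

Only the forward inclusion holds.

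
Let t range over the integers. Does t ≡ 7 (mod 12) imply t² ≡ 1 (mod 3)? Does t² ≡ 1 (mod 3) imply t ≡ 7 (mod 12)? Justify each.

Only the forward implication holds.

(⟸) This fails: take t = 1. Then 1² = 1 ≡ 1 (mod 3), yet 1 ≡ 1 (mod 12), not 7.

(⟹) Suppose t ≡ 7 (mod 12). Then t² ≡ 7² = 49 (mod 12), and since 3 ∣ 12, also t² ≡ 1 (mod 3).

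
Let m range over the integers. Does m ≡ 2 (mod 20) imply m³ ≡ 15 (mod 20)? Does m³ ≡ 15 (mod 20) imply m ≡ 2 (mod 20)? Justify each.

Both directions fail.

(⟹) This fails: take m = 2. Then 2 ≡ 2 (mod 20), but 2³ = 8 ≡ 8 (mod 20), not 15.

(⟸) This fails: take m = 15. Then 15³ = 3375 ≡ 15 (mod 20), yet 15 ≡ 15 (mod 20), not 2.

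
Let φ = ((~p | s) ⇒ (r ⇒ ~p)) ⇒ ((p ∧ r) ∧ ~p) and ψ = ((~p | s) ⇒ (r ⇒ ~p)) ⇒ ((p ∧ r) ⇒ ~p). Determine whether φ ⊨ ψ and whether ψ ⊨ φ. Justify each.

[⇐] This fails. Under p = F, s = F, r = F, the left side is false but the right side is true.

[⇒] Assume the antecedent. If p is true, the antecedent forces (p = T, s = T, r = T), and the consequent holds there. If p is false, the antecedent cannot hold. Either way the consequent holds.

Not equivalent: only (⇒) holds.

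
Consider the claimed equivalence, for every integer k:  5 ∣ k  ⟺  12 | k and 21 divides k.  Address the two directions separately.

[⇒] This fails: take k = 5. Certainly 5 ∣ 5, but 12 ∤ 5.

[⇐] This fails: take k = 84. Both 12 ∣ 84 and 21 ∣ 84, yet 84 is not a multiple of 5 (since 84 = 16·5 + 4), so 5 ∤ 84.

Both directions fail.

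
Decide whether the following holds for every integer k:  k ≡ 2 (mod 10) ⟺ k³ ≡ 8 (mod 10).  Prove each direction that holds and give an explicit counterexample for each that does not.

Both implications hold.

(→) Suppose k ≡ 2 (mod 10). Write k = 10j + 2. Then (10j + 2)³ = 1000j³ + 600j² + 120j + 8 = 10(100j³ + 60j² + 12j) + 8, so k³ ≡ 8 (mod 10).

(←) Conversely, suppose k³ ≡ 8 (mod 10). The only residue r in {0, …, 9} with r³ ≡ 8 (mod 10) is r = 2, so k ≡ 2 (mod 10).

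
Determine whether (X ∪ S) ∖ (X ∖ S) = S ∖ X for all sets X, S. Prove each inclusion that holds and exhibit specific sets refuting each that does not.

Forward inclusion. This inclusion fails. Take X = {1}, S = {1}; then 1 ∈ (X ∪ S) ∖ (X ∖ S) but 1 ∉ S ∖ X.

Reverse inclusion. Let x ∈ S ∖ X. Then x ∈ S and x ∉ X, from which x ∈ (X ∪ S) ∖ (X ∖ S).

Only the reverse inclusion holds.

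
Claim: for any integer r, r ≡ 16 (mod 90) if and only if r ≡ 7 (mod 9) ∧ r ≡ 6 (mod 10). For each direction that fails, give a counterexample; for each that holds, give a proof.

[⇒] Suppose r ≡ 16 (mod 90); write r = 90j + 16. Since 9 ∣ 90, reducing mod 9 gives r ≡ 16 ≡ 7 (mod 9); since 10 ∣ 90, reducing mod 10 gives r ≡ 16 ≡ 6 (mod 10).

[⇐] Conversely, if r ≡ 7 (mod 9) and r ≡ 6 (mod 10), then by the Chinese remainder theorem r ≡ 16 (mod 90). This is exactly r ≡ 16 (mod 90).

Both directions hold.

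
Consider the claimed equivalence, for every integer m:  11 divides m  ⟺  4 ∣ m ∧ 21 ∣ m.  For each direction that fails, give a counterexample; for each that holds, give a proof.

Both directions fail.

Forward direction. This fails: take m = 11. Certainly 11 ∣ 11, but 4 ∤ 11.

Converse. This fails: take m = 84. Both 4 ∣ 84 and 21 ∣ 84, yet 84 is not a multiple of 11 (since 84 = 7·11 + 7), so 11 ∤ 84.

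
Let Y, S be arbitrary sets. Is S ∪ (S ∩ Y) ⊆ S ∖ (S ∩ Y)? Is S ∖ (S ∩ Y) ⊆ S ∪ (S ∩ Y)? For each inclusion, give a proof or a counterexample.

(⊆) fails; (⊇) holds.

(⊇) Let x ∈ S ∖ (S ∩ Y). Then x ∈ S and x ∉ Y, from which x ∈ S ∪ (S ∩ Y).

(⊆) This inclusion fails. Take Y = {1}, S = {1}; then 1 ∈ S ∪ (S ∩ Y) but 1 ∉ S ∖ (S ∩ Y).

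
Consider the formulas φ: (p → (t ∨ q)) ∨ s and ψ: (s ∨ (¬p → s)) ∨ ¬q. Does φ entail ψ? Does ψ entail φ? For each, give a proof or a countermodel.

(⇒) This fails. Under q = T, p = F, t = F, s = F, the left side is true but the right side is false.

(⇐) This fails. Under q = F, p = T, t = F, s = F, the left side is false but the right side is true.

Both directions fail.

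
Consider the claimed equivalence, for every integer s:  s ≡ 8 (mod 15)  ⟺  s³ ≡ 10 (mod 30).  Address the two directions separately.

[⇒] This fails: take s = 8. Then 8 ≡ 8 (mod 15), but 8³ = 512 ≡ 2 (mod 30), not 10.

[⇐] This fails: take s = 10. Then 10³ = 1000 ≡ 10 (mod 30), yet 10 ≡ 10 (mod 15), not 8.

(⇒) fails and (⇐) fails.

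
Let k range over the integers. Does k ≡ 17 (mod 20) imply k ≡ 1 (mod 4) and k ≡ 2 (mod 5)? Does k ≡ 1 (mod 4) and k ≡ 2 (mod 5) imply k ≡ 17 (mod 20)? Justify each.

(⇐) If k ≡ 1 (mod 4) and k ≡ 2 (mod 5), then by the Chinese remainder theorem k ≡ 17 (mod 20). This is exactly k ≡ 17 (mod 20).

(⇒) Suppose k ≡ 17 (mod 20); write k = 20j + 17. Since 4 ∣ 20, reducing mod 4 gives k ≡ 17 ≡ 1 (mod 4); since 5 ∣ 20, reducing mod 5 gives k ≡ 17 ≡ 2 (mod 5).

Both implications hold.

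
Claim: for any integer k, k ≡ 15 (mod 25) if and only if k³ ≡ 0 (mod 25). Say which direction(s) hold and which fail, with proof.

Not equivalent: only (⇒) holds.

(→) Suppose k ≡ 15 (mod 25). Write k = 25j + 15. Then (25j + 15)³ = 15625j³ + 28125j² + 16875j + 3375 = 25(625j³ + 1125j² + 675j + 135) + 0, so k³ ≡ 0 (mod 25).

(←) This fails: take k = 0. Then 0³ = 0 ≡ 0 (mod 25), yet 0 ≡ 0 (mod 25), not 15.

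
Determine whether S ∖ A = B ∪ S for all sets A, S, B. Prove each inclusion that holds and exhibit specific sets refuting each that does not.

Only the forward inclusion holds.

(⟹) Let x ∈ S ∖ A. Then either x ∈ S and x ∉ A, B; or x ∈ S ∩ B and x ∉ A. In each case x ∈ B ∪ S, so S ∖ A ⊆ B ∪ S.

(⟸) This inclusion fails. Take A = {1}, S = {1}, B = ∅; then 1 ∈ B ∪ S but 1 ∉ S ∖ A.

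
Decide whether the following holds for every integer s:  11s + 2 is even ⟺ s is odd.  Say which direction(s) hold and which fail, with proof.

(⟹) This fails: s = 2 gives 11s + 2 = 24, which is even, but 2 is even, not odd.

(⟸) This also fails: s = 7 is odd, but 11s + 2 = 79 is odd, not even.

Both directions fail.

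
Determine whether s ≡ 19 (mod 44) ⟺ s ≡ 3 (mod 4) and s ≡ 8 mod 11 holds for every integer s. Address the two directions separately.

Both directions hold; the statement is true.

(⟹) Suppose s ≡ 19 (mod 44); write s = 44j + 19. Since 4 ∣ 44, reducing mod 4 gives s ≡ 19 ≡ 3 (mod 4); since 11 ∣ 44, reducing mod 11 gives s ≡ 19 ≡ 8 (mod 11).

(⟸) Conversely, if s ≡ 3 (mod 4) and s ≡ 8 (mod 11), then by the Chinese remainder theorem s ≡ 19 (mod 44). This is exactly s ≡ 19 (mod 44).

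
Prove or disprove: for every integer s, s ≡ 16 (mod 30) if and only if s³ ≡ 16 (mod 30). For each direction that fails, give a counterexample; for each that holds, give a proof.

Both implications hold.

Forward direction. Suppose s ≡ 16 (mod 30). Write s = 30j + 16. Then (30j + 16)³ = 27000j³ + 43200j² + 23040j + 4096 = 30(900j³ + 1440j² + 768j + 136) + 16, so s³ ≡ 16 (mod 30).

Converse. Suppose s³ ≡ 16 (mod 30). The only residue r in {0, …, 29} with r³ ≡ 16 (mod 30) is r = 16, so s ≡ 16 (mod 30).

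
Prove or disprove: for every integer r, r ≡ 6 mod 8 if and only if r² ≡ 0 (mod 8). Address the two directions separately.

Both directions fail.

(⟹) This fails: take r = 6. Then 6 ≡ 6 (mod 8), but 6² = 36 ≡ 4 (mod 8), not 0.

(⟸) This fails: take r = 0. Then 0² = 0 ≡ 0 (mod 8), yet 0 ≡ 0 (mod 8), not 6.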